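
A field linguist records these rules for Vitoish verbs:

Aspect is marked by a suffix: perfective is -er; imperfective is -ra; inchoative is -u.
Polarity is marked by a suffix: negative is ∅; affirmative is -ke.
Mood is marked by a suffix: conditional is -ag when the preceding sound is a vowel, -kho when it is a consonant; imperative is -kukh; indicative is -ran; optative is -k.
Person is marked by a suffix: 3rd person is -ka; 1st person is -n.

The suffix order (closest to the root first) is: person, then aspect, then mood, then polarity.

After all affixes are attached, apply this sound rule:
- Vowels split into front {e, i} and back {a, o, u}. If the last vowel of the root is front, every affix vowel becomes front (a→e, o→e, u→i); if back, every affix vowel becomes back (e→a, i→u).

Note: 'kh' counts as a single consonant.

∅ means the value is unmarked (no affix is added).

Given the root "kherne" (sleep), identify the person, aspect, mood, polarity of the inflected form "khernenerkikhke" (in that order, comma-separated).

1st person, perfective, imperative, affirmative

Segment: kherne-n-er-kukh-ke.
person: -n → 1st person.
aspect: -er → perfective.
mood: -kukh → imperative.
polarity: -ke → affirmative.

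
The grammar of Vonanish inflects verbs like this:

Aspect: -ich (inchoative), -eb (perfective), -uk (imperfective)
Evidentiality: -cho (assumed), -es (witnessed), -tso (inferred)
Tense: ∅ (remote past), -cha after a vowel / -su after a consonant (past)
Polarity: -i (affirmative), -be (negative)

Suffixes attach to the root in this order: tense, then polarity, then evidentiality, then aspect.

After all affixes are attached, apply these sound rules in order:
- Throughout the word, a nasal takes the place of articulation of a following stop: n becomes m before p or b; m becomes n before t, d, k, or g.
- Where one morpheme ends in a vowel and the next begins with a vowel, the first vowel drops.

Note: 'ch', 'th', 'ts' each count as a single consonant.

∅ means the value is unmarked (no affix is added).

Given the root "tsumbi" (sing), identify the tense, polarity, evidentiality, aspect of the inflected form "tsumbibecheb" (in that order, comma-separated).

Segment: tsumbi-be-cho-eb.
tense: ∅ → remote past.
polarity: -be → negative.
evidentiality: -cho → assumed.
aspect: -eb → perfective.

remote past, negative, assumed, perfective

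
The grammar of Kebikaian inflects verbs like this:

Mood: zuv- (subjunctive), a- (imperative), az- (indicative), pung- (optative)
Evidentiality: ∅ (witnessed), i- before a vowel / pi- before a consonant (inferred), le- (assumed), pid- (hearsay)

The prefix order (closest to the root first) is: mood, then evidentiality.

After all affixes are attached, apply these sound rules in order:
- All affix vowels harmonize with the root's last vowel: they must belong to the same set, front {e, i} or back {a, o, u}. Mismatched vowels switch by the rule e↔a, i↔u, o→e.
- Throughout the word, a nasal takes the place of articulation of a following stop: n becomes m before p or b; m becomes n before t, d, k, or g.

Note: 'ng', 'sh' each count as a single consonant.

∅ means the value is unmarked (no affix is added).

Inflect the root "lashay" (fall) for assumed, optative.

Attach mood optative pung- → punglashay.
Attach evidentiality assumed le- → lepunglashay.
Apply vowel harmony: lepunglashay → lapunglashay.
Nasal assimilation: no change.

lapunglashay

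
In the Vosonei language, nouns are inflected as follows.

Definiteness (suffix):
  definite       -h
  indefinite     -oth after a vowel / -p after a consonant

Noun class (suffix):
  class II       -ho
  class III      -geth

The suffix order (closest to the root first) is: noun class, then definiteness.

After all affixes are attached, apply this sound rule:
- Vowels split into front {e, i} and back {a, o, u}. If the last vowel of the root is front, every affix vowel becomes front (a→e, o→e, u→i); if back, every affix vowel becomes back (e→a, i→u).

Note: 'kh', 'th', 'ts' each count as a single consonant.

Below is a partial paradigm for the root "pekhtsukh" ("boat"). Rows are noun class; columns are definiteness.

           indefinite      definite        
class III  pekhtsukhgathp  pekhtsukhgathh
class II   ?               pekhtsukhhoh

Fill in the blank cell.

pekhtsukhhooth

Attach noun class class II -ho → pekhtsukhho.
Attach definiteness indefinite -oth (after vowel 'o') → pekhtsukhhooth.
Vowel harmony: no change.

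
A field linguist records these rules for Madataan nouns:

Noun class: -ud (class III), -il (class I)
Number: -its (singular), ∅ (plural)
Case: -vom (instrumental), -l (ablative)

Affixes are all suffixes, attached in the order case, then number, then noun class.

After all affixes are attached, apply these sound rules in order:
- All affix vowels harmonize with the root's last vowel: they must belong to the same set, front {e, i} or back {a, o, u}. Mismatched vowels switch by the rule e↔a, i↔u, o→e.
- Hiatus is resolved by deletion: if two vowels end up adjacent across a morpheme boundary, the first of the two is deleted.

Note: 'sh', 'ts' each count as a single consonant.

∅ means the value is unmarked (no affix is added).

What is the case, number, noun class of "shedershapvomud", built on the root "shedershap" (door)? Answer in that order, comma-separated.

instrumental, plural, class III

Segment: shedershap-vom-ud.
case: -vom → instrumental.
number: ∅ → plural.
noun class: -ud → class III.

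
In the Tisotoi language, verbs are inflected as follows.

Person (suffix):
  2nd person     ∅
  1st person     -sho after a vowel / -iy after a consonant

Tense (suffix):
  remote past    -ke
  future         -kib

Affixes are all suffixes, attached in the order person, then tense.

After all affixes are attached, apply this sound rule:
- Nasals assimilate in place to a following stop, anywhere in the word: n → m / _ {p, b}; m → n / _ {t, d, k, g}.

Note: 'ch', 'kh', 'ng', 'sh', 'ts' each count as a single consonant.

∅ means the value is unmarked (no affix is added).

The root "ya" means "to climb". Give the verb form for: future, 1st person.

Attach person 1st person -sho (after vowel 'a') → yasho.
Attach tense future -kib → yashokib.
Nasal assimilation: no change.

yashokib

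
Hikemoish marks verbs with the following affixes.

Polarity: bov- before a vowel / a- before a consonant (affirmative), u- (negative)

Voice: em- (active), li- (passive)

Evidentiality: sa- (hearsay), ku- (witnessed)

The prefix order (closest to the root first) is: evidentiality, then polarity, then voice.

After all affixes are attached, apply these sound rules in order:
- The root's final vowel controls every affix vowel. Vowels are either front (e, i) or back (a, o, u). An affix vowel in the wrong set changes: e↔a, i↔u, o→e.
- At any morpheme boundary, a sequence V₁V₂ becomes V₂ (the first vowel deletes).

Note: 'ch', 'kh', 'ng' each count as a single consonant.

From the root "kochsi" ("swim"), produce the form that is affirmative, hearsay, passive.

lesekochsi

Attach evidentiality hearsay sa- → sakochsi.
Attach polarity affirmative a- (before consonant 's') → asakochsi.
Attach voice passive li- → liasakochsi.
Apply vowel harmony: liasakochsi → liesekochsi.
Apply vowel deletion: liesekochsi → lesekochsi.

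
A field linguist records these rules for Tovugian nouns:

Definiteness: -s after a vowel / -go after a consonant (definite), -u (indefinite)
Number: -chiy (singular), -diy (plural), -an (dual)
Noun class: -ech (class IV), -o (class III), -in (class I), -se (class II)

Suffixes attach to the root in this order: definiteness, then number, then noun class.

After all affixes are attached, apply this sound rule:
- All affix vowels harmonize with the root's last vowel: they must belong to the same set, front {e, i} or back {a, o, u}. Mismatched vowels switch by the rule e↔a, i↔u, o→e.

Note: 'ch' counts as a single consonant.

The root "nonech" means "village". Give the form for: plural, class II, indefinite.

Attach definiteness indefinite -u → nonechu.
Attach number plural -diy → nonechudiy.
Attach noun class class II -se → nonechudiyse.
Apply vowel harmony: nonechudiyse → nonechidiyse.

nonechidiyse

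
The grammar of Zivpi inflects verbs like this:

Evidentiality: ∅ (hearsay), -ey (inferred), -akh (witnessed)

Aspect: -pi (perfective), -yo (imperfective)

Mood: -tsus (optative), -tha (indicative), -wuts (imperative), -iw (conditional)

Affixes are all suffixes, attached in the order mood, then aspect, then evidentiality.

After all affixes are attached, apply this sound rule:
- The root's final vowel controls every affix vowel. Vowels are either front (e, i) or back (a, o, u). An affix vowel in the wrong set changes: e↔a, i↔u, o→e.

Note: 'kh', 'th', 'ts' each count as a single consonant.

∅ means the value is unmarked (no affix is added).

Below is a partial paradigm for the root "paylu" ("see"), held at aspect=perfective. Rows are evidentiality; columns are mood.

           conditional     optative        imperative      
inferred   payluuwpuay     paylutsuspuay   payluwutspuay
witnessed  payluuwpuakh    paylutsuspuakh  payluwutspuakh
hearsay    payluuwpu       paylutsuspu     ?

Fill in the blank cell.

payluwutspu

Attach mood imperative -wuts → payluwuts.
Attach aspect perfective -pi → payluwutspi.
evidentiality = hearsay: zero marking, form stays payluwutspi.
Apply vowel harmony: payluwutspi → payluwutspu.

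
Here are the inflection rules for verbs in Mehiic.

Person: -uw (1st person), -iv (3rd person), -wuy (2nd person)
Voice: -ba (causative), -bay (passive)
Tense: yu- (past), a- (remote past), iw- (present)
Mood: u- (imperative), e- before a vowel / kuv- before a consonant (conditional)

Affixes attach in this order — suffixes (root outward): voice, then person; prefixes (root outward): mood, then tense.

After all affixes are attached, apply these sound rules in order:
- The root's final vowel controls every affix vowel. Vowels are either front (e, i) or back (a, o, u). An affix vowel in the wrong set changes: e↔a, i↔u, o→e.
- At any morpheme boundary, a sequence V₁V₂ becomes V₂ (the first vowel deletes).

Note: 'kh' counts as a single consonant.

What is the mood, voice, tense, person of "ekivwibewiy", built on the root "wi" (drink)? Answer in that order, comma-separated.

Segment: a-kuv-wi-ba-wuy.
mood: e/kuv- → conditional.
voice: -ba → causative.
tense: a- → remote past.
person: -wuy → 2nd person.

conditional, causative, remote past, 2nd person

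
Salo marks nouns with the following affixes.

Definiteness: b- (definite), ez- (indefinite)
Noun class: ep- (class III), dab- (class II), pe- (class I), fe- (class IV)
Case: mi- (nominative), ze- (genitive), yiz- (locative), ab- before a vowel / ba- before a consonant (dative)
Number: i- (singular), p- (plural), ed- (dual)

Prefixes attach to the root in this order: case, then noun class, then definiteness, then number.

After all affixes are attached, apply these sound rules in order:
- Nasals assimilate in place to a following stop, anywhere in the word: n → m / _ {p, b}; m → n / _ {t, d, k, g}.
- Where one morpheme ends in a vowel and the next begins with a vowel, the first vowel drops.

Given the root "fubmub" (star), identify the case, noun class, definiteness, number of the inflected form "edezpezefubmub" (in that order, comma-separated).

genitive, class I, indefinite, dual

Segment: ed-ez-pe-ze-fubmub.
case: ze- → genitive.
noun class: pe- → class I.
definiteness: ez- → indefinite.
number: ed- → dual.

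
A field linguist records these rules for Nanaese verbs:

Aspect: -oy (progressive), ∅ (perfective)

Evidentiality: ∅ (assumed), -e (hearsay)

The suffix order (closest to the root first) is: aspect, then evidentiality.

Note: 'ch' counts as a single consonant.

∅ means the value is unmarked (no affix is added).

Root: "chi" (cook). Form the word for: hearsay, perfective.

chie

aspect = perfective: zero marking, form stays chi.
Attach evidentiality hearsay -e → chie.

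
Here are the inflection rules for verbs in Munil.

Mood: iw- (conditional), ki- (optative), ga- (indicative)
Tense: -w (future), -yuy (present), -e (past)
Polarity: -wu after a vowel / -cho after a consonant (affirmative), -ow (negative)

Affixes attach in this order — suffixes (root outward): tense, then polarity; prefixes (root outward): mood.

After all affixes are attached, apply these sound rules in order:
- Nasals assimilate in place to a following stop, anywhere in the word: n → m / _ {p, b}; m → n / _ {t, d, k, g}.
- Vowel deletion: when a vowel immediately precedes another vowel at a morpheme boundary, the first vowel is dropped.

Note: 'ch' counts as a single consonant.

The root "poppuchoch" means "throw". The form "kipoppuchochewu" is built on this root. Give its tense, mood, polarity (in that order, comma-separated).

Segment: ki-poppuchoch-e-wu.
tense: -e → past.
mood: ki- → optative.
polarity: -wu/cho → affirmative.

past, optative, affirmative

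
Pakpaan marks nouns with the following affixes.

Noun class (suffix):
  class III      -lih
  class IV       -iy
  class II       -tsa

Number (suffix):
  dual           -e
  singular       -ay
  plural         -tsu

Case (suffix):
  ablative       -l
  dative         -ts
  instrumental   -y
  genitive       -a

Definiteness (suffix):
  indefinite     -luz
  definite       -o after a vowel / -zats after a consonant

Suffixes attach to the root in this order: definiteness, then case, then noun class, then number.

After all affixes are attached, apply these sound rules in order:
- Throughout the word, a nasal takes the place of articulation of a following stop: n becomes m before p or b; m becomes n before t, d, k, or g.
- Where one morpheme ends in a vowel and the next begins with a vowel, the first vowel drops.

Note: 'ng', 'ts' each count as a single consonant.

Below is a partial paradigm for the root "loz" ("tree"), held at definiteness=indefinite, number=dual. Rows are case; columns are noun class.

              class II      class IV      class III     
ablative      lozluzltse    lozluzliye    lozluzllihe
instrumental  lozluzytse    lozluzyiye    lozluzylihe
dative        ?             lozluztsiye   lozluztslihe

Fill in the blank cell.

Attach definiteness indefinite -luz → lozluz.
Attach case dative -ts → lozluzts.
Attach noun class class II -tsa → lozluztstsa.
Attach number dual -e → lozluztstsae.
Nasal assimilation: no change.
Apply vowel deletion: lozluztstsae → lozluztstse.

lozluztstse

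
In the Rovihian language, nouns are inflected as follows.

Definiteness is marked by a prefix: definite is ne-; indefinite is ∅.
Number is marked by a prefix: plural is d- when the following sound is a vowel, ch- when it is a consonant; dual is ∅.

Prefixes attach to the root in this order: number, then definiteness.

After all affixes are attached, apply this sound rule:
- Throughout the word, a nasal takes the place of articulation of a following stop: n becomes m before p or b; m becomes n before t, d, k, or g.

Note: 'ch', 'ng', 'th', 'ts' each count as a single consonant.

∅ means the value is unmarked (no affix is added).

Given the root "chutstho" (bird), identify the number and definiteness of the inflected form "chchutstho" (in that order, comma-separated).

plural, indefinite

Segment: ch-chutstho.
number: d/ch- → plural.
definiteness: ∅ → indefinite.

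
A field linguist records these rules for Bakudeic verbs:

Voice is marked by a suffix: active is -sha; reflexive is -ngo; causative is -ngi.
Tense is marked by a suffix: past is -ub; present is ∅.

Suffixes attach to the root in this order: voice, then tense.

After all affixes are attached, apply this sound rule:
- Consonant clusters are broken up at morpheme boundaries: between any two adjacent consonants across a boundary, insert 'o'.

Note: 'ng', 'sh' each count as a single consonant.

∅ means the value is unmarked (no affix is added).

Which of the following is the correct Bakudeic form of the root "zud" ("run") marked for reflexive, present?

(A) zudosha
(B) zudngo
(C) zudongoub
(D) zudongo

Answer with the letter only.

D

Attach voice reflexive -ngo → zudngo.
tense = present: zero marking, form stays zudngo.
Apply epenthesis: zudngo → zudongo.
So the correct form is zudongo, option (D).
(C) zudongoub is wrong: it uses past instead of present for tense.
(A) zudosha is wrong: it uses active instead of reflexive for voice.
(B) zudngo is wrong: it fails to apply the sound rule(s).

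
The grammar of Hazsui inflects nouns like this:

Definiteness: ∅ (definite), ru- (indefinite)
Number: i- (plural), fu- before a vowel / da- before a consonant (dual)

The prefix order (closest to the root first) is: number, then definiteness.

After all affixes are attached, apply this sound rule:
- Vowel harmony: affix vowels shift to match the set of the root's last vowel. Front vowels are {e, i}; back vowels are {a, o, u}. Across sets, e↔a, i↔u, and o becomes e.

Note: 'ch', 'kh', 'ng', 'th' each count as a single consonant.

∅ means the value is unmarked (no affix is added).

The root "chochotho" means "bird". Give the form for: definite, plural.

uchochotho

Attach number plural i- → ichochotho.
definiteness = definite: zero marking, form stays ichochotho.
Apply vowel harmony: ichochotho → uchochotho.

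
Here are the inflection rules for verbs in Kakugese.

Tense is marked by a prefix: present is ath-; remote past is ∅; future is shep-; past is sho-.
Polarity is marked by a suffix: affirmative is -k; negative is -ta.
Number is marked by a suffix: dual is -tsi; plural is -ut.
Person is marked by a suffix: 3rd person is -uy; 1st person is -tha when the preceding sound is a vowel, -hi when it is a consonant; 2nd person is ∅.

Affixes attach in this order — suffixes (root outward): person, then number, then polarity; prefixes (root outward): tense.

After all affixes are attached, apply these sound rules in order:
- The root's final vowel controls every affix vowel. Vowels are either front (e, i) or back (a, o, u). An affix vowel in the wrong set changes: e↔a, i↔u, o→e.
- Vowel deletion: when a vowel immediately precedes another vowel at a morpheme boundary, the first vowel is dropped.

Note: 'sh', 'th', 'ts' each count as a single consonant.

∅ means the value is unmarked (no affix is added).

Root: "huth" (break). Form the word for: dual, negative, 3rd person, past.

Attach person 3rd person -uy → huthuy.
Attach number dual -tsi → huthuytsi.
Attach polarity negative -ta → huthuytsita.
Attach tense past sho- → shohuthuytsita.
Apply vowel harmony: shohuthuytsita → shohuthuytsuta.
Vowel deletion: no change.

shohuthuytsuta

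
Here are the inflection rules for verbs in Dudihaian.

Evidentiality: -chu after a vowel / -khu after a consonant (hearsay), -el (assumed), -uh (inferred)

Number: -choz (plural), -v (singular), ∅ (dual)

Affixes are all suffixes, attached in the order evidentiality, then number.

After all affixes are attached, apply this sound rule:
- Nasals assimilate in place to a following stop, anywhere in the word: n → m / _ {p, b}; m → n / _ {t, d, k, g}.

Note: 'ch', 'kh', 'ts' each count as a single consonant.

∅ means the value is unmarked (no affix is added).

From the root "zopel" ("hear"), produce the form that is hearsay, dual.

Attach evidentiality hearsay -khu (after consonant 'l') → zopelkhu.
number = dual: zero marking, form stays zopelkhu.
Nasal assimilation: no change.

zopelkhu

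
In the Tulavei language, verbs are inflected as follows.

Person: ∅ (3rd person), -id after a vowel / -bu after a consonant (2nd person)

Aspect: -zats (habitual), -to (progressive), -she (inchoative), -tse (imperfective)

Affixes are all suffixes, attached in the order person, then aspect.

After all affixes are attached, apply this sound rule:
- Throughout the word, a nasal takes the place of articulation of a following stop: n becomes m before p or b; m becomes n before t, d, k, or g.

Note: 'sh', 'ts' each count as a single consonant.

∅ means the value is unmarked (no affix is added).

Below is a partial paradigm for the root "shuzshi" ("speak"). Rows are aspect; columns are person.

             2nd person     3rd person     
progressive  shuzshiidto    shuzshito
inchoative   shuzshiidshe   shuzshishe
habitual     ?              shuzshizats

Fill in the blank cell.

Attach person 2nd person -id (after vowel 'i') → shuzshiid.
Attach aspect habitual -zats → shuzshiidzats.
Nasal assimilation: no change.

shuzshiidzats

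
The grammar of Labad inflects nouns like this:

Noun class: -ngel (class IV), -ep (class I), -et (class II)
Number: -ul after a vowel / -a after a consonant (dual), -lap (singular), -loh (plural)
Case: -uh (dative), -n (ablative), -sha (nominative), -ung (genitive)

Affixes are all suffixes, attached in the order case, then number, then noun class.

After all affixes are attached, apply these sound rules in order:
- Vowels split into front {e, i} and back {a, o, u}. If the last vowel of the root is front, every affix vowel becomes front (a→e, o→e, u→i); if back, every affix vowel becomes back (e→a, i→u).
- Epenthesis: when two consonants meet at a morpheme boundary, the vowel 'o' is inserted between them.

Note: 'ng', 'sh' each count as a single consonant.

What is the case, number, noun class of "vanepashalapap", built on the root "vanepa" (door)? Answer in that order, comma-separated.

Segment: vanepa-sha-lap-ep.
case: -sha → nominative.
number: -lap → singular.
noun class: -ep → class I.

nominative, singular, class I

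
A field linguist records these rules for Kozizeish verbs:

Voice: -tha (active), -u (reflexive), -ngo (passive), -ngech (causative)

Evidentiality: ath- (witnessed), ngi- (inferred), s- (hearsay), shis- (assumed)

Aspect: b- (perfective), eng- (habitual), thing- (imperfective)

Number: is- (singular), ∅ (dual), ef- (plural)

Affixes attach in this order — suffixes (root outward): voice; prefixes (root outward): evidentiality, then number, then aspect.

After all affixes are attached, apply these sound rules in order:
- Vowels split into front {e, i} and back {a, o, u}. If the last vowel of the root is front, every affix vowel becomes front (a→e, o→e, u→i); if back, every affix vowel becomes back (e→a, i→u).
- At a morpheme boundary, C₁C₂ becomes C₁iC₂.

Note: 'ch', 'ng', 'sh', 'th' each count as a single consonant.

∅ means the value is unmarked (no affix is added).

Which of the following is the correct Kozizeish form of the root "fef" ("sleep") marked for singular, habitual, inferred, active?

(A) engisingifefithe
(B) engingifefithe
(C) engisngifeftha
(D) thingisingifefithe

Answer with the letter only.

A

Attach evidentiality inferred ngi- → ngifef.
Attach number singular is- → isngifef.
Attach aspect habitual eng- → engisngifef.
Attach voice active -tha → engisngifeftha.
Apply vowel harmony: engisngifeftha → engisngifefthe.
Apply epenthesis: engisngifefthe → engisingifefithe.
So the correct form is engisingifefithe, option (A).
(C) engisngifeftha is wrong: it fails to apply the sound rule(s).
(D) thingisingifefithe is wrong: it uses imperfective instead of habitual for aspect.
(B) engingifefithe is wrong: it uses dual instead of singular for number.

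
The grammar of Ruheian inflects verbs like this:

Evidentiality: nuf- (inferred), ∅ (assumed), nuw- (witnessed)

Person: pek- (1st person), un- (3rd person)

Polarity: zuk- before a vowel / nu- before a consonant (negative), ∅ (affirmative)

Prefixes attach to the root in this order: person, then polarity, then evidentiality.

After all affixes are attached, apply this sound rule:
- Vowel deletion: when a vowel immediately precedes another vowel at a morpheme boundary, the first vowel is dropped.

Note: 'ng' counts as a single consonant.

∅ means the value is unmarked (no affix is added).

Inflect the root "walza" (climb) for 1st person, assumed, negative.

nupekwalza

Attach person 1st person pek- → pekwalza.
Attach polarity negative nu- (before consonant 'p') → nupekwalza.
evidentiality = assumed: zero marking, form stays nupekwalza.
Vowel deletion: no change.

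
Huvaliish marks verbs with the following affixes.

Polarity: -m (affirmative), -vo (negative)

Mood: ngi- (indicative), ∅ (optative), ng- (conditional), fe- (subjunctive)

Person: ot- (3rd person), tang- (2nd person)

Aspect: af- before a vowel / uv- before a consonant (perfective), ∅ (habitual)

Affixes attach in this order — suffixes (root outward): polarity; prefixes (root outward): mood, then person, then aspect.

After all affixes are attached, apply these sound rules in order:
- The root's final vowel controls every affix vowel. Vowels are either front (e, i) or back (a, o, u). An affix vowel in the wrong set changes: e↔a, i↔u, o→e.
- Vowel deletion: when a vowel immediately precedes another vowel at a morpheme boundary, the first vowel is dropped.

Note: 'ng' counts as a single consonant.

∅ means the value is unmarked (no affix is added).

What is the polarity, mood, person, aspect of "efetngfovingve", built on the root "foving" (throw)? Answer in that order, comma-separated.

negative, conditional, 3rd person, perfective

Segment: af-ot-ng-foving-vo.
polarity: -vo → negative.
mood: ng- → conditional.
person: ot- → 3rd person.
aspect: af/uv- → perfective.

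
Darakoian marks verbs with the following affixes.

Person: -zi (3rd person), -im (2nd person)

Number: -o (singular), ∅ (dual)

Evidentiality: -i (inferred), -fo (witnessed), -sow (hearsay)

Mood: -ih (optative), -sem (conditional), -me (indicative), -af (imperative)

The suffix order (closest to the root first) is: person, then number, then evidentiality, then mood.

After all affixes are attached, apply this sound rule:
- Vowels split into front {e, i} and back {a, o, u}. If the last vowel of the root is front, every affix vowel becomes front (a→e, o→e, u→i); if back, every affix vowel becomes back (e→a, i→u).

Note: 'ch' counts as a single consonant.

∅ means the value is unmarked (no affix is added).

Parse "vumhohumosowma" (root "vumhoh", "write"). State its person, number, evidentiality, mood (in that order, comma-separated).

Segment: vumhoh-im-o-sow-me.
person: -im → 2nd person.
number: -o → singular.
evidentiality: -sow → hearsay.
mood: -me → indicative.

2nd person, singular, hearsay, indicative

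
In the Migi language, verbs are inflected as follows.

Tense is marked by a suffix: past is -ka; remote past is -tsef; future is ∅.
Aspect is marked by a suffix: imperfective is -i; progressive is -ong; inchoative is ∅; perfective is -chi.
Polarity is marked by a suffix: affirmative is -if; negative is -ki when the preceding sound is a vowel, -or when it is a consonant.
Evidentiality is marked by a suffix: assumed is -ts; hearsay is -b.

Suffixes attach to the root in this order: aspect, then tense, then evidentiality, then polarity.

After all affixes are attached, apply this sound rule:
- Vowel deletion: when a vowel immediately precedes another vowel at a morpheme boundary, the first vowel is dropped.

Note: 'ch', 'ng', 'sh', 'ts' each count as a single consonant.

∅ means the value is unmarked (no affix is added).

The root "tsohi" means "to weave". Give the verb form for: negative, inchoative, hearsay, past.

tsohikabor

aspect = inchoative: zero marking, form stays tsohi.
Attach tense past -ka → tsohika.
Attach evidentiality hearsay -b → tsohikab.
Attach polarity negative -or (after consonant 'b') → tsohikabor.
Vowel deletion: no change.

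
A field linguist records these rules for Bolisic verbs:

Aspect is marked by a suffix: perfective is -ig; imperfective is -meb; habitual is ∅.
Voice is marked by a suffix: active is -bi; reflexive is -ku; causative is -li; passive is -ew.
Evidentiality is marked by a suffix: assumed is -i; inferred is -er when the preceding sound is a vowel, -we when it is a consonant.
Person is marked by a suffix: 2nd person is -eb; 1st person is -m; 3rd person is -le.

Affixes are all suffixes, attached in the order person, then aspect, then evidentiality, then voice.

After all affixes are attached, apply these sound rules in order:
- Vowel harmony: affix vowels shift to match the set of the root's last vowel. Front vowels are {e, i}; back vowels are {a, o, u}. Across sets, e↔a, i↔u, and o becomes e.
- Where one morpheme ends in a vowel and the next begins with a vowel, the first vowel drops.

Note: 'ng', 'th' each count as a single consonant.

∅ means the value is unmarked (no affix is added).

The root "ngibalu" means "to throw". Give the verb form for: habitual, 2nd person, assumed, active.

Attach person 2nd person -eb → ngibalueb.
aspect = habitual: zero marking, form stays ngibalueb.
Attach evidentiality assumed -i → ngibaluebi.
Attach voice active -bi → ngibaluebibi.
Apply vowel harmony: ngibaluebibi → ngibaluabubu.
Apply vowel deletion: ngibaluabubu → ngibalabubu.

ngibalabubu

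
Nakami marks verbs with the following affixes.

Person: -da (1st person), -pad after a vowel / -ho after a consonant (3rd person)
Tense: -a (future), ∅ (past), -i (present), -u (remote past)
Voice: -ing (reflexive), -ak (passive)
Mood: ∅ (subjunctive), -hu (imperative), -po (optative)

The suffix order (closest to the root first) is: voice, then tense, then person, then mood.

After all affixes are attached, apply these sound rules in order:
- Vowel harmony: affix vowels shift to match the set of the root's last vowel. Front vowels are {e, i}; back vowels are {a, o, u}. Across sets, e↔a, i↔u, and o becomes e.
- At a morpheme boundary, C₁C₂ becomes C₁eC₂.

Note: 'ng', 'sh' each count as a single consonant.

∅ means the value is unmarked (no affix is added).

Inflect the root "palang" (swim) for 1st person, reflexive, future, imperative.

Attach voice reflexive -ing → palanging.
Attach tense future -a → palanginga.
Attach person 1st person -da → palangingada.
Attach mood imperative -hu → palangingadahu.
Apply vowel harmony: palangingadahu → palangungadahu.
Epenthesis: no change.

palangungadahu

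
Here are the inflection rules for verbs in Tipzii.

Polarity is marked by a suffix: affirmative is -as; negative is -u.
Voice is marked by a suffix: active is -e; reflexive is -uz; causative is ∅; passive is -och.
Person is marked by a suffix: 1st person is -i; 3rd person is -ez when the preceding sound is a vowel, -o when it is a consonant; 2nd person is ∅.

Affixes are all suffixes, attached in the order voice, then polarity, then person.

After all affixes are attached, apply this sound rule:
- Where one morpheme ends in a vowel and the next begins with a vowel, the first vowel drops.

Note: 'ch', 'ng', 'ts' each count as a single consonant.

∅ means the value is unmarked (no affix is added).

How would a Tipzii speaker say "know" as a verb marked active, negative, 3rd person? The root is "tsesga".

Attach voice active -e → tsesgae.
Attach polarity negative -u → tsesgaeu.
Attach person 3rd person -ez (after vowel 'u') → tsesgaeuez.
Apply vowel deletion: tsesgaeuez → tsesgez.

tsesgez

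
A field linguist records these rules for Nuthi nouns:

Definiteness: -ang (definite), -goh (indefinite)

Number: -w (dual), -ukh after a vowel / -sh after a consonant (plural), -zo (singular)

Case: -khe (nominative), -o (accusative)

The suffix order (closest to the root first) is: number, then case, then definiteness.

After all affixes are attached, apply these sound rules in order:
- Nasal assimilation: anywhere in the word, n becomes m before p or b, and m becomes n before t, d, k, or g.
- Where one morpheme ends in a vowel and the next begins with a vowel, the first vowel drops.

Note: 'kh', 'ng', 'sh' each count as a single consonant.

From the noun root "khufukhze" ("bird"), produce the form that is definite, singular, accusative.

Attach number singular -zo → khufukhzezo.
Attach case accusative -o → khufukhzezoo.
Attach definiteness definite -ang → khufukhzezooang.
Nasal assimilation: no change.
Apply vowel deletion: khufukhzezooang → khufukhzezang.

khufukhzezang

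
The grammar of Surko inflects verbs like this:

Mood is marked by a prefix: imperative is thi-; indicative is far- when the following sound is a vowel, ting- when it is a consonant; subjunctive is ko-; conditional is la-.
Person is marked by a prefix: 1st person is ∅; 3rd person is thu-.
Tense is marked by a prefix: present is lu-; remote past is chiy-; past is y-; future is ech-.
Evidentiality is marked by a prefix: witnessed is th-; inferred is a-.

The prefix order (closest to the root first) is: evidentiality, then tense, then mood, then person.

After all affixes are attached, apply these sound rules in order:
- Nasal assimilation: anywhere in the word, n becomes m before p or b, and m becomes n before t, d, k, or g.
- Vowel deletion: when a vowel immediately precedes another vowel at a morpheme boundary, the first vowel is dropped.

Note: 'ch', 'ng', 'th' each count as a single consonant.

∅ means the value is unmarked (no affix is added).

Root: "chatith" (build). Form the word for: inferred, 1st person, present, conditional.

Attach evidentiality inferred a- → achatith.
Attach tense present lu- → luachatith.
Attach mood conditional la- → laluachatith.
person = 1st person: zero marking, form stays laluachatith.
Nasal assimilation: no change.
Apply vowel deletion: laluachatith → lalachatith.

lalachatith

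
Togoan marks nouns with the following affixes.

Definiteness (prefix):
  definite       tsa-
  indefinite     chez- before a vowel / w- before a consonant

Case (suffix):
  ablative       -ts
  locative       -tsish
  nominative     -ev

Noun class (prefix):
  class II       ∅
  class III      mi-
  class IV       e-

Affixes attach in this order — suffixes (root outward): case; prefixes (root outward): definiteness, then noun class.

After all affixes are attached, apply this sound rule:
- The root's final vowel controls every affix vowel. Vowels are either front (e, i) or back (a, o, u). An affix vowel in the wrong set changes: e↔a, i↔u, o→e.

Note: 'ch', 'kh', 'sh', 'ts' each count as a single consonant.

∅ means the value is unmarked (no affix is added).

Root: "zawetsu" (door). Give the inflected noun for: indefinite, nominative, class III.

muwzawetsuav

Attach definiteness indefinite w- (before consonant 'z') → wzawetsu.
Attach case nominative -ev → wzawetsuev.
Attach noun class class III mi- → miwzawetsuev.
Apply vowel harmony: miwzawetsuev → muwzawetsuav.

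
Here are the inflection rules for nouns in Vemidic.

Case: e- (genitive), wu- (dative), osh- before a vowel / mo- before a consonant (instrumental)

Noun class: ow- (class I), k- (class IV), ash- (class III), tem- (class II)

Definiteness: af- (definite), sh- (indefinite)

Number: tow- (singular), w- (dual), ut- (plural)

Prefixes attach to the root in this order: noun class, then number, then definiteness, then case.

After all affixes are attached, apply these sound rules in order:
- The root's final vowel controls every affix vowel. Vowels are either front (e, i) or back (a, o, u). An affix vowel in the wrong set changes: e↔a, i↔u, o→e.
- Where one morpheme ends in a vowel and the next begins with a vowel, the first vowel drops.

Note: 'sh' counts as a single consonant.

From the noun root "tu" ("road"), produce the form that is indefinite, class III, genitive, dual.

ashwashtu

Attach noun class class III ash- → ashtu.
Attach number dual w- → washtu.
Attach definiteness indefinite sh- → shwashtu.
Attach case genitive e- → eshwashtu.
Apply vowel harmony: eshwashtu → ashwashtu.
Vowel deletion: no change.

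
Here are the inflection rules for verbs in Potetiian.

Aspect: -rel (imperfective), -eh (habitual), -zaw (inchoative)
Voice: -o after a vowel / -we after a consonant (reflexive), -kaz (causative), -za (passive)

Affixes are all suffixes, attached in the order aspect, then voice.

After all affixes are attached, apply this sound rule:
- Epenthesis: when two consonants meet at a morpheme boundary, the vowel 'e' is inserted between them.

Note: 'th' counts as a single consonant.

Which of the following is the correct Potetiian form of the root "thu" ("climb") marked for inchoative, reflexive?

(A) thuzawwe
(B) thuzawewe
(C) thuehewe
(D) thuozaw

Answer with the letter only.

B

Attach aspect inchoative -zaw → thuzaw.
Attach voice reflexive -we (after consonant 'w') → thuzawwe.
Apply epenthesis: thuzawwe → thuzawewe.
So the correct form is thuzawewe, option (B).
(C) thuehewe is wrong: it uses habitual instead of inchoative for aspect.
(D) thuozaw is wrong: it has the affixes in the wrong order.
(A) thuzawwe is wrong: it fails to apply the sound rule(s).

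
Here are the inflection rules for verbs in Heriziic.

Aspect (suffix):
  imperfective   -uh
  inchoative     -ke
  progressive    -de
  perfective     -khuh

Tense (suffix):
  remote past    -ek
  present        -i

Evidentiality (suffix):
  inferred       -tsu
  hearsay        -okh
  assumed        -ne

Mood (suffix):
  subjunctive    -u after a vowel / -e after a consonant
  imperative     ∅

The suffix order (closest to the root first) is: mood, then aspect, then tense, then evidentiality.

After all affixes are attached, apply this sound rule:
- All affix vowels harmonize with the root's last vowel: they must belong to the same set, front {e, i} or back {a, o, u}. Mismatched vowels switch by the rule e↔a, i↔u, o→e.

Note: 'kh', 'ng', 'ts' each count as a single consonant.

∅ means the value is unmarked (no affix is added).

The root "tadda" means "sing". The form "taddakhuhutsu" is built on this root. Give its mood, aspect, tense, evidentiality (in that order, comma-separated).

Segment: tadda-khuh-i-tsu.
mood: ∅ → imperative.
aspect: -khuh → perfective.
tense: -i → present.
evidentiality: -tsu → inferred.

imperative, perfective, present, inferred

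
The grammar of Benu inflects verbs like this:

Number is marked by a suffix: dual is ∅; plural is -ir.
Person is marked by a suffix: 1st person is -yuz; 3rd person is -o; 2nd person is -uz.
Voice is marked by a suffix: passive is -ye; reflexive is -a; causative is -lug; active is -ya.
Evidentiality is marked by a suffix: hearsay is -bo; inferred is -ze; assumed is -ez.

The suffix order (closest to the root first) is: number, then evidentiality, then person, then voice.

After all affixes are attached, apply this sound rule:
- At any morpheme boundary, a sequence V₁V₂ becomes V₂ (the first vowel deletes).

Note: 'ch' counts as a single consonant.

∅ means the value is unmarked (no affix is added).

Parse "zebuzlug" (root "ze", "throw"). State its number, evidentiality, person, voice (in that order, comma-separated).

Segment: ze-bo-uz-lug.
number: ∅ → dual.
evidentiality: -bo → hearsay.
person: -uz → 2nd person.
voice: -lug → causative.

dual, hearsay, 2nd person, causative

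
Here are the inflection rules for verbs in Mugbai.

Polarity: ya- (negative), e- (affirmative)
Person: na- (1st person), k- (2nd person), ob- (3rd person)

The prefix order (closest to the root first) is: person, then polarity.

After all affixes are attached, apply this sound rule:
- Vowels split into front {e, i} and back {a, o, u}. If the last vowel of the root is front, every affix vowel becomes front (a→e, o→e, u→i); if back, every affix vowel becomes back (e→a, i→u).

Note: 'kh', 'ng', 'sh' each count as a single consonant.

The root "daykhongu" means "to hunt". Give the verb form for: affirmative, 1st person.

anadaykhongu

Attach person 1st person na- → nadaykhongu.
Attach polarity affirmative e- → enadaykhongu.
Apply vowel harmony: enadaykhongu → anadaykhongu.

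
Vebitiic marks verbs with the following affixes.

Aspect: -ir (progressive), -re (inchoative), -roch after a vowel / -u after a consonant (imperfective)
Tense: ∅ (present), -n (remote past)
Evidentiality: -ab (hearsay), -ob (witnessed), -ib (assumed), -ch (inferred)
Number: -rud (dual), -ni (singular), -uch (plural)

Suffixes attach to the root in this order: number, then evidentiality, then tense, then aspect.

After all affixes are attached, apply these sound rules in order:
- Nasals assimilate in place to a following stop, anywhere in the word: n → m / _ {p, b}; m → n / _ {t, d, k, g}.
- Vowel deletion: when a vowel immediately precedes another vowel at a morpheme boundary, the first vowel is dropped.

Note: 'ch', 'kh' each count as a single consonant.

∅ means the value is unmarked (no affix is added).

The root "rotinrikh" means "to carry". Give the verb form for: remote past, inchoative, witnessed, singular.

Attach number singular -ni → rotinrikhni.
Attach evidentiality witnessed -ob → rotinrikhniob.
Attach tense remote past -n → rotinrikhniobn.
Attach aspect inchoative -re → rotinrikhniobnre.
Nasal assimilation: no change.
Apply vowel deletion: rotinrikhniobnre → rotinrikhnobnre.

rotinrikhnobnre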